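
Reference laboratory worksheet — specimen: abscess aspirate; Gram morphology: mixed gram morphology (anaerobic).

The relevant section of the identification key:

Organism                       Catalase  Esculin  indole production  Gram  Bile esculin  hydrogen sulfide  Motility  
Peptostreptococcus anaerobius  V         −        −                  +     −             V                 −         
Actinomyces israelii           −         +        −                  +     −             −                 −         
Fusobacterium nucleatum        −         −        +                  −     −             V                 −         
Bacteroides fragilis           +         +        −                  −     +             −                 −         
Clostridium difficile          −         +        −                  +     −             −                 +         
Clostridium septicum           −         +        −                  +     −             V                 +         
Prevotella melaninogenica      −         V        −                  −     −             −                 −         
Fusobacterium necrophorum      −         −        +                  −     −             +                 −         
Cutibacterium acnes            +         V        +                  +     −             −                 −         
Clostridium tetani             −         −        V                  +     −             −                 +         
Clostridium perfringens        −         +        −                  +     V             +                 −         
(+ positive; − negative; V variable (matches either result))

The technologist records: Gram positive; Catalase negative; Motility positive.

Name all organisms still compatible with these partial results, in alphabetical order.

Clostridium difficile, Clostridium septicum, Clostridium tetani

Motility +: excludes 8 organisms — 3 left.
Catalase −: all 3 remaining candidates are consistent.
Gram +: all 3 remaining candidates are consistent.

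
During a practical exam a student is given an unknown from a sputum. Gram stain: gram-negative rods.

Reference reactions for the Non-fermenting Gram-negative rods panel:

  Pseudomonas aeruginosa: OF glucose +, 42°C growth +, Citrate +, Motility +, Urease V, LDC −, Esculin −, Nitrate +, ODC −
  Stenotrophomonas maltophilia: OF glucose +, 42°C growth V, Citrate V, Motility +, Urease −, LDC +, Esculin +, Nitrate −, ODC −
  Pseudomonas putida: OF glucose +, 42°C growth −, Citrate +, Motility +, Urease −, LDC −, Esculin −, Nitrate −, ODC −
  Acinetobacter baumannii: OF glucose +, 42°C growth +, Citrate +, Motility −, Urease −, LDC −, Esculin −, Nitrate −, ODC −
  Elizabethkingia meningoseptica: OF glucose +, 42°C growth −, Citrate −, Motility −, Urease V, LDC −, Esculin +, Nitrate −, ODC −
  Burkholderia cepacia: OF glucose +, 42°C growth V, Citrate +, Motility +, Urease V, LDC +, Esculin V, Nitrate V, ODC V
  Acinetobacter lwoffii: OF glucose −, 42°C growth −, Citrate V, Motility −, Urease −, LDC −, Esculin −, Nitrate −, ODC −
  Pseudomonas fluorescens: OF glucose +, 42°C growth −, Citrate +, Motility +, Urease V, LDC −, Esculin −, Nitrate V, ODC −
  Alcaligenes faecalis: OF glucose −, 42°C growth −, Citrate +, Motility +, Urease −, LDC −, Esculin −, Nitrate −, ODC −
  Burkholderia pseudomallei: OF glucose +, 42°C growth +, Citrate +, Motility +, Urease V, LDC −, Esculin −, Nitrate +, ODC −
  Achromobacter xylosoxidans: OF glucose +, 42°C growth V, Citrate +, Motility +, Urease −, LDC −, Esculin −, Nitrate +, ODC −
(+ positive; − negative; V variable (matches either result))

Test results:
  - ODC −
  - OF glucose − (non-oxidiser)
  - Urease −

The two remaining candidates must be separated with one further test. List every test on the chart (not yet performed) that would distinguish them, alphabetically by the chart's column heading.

Motility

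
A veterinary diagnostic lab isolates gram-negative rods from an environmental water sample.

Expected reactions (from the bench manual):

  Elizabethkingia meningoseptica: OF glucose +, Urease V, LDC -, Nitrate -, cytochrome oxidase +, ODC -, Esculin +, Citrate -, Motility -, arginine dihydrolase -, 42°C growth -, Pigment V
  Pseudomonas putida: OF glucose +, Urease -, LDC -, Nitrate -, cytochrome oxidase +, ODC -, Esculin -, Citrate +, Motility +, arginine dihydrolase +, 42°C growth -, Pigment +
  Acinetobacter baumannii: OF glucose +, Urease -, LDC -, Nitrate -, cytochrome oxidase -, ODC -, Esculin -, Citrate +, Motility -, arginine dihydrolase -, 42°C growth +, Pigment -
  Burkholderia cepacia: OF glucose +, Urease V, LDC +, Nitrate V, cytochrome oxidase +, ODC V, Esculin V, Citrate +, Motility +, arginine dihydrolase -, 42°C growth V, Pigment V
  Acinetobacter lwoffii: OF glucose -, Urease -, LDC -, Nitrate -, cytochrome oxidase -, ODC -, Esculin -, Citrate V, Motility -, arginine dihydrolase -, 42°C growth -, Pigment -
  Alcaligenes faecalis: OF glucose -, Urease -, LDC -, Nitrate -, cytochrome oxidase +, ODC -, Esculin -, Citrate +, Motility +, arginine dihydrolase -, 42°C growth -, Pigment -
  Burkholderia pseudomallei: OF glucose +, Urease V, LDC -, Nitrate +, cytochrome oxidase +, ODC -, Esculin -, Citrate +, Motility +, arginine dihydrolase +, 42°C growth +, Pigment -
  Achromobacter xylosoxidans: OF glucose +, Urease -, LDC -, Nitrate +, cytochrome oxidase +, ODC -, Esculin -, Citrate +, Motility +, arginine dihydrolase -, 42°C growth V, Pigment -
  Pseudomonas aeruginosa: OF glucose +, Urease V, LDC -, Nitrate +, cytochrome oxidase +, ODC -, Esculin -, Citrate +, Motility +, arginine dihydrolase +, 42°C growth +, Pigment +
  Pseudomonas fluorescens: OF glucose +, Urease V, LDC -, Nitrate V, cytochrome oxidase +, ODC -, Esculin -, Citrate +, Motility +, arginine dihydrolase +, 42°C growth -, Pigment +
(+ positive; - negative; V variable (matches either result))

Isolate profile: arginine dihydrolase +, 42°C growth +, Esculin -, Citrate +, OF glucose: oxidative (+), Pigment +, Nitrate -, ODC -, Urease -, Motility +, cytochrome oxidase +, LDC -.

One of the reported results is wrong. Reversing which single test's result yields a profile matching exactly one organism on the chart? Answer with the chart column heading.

As reported, no row in the chart matches all 12 reactions.
Reversing Urease → still no organism matches.
Reversing ODC → still no organism matches.
Reversing 42°C growth → 2 organisms match (not unique).
Reversing OF glucose → still no organism matches.
Reversing Citrate → still no organism matches.
Reversing Pigment → still no organism matches.
Reversing Motility → still no organism matches.
Reversing Nitrate (to +) → unique match: Pseudomonas aeruginosa.
Reversing Esculin → still no organism matches.
Reversing LDC → still no organism matches.
Reversing arginine dihydrolase → still no organism matches.
Reversing cytochrome oxidase → still no organism matches.

Nitrate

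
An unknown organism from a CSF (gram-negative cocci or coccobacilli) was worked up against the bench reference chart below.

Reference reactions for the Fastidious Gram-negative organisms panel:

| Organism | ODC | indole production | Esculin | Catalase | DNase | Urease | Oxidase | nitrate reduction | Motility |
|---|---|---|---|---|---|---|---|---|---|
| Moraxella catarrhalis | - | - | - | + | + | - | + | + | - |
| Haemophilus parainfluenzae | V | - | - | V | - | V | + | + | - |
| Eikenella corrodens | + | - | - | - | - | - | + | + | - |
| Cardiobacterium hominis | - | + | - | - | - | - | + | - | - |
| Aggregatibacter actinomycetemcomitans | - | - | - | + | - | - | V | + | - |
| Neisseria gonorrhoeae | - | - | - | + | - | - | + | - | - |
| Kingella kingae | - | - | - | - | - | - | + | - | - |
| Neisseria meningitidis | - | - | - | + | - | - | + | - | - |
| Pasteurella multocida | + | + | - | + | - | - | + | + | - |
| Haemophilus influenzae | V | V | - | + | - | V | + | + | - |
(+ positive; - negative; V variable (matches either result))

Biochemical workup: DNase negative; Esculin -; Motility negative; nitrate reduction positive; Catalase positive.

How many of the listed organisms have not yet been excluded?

4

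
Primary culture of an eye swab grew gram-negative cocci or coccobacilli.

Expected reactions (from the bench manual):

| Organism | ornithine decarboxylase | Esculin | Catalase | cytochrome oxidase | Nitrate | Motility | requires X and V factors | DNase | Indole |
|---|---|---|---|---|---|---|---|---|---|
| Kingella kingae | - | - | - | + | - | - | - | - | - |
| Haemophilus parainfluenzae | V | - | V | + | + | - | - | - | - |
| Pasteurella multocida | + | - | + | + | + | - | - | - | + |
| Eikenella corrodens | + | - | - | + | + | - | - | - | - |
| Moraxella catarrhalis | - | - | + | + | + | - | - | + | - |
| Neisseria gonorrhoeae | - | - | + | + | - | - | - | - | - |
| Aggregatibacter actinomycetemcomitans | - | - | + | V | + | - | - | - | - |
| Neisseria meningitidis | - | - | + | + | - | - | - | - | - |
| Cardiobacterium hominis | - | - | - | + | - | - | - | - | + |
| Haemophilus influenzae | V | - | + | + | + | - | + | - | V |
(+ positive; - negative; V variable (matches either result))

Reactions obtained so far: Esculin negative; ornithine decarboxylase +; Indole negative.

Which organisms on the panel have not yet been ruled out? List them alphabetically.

Eikenella corrodens, Haemophilus influenzae, Haemophilus parainfluenzae

Indole -: excludes Pasteurella multocida, Cardiobacterium hominis — 8 left.
Esculin -: all 8 remaining candidates are consistent.
ornithine decarboxylase +: excludes 5 organisms — 3 left.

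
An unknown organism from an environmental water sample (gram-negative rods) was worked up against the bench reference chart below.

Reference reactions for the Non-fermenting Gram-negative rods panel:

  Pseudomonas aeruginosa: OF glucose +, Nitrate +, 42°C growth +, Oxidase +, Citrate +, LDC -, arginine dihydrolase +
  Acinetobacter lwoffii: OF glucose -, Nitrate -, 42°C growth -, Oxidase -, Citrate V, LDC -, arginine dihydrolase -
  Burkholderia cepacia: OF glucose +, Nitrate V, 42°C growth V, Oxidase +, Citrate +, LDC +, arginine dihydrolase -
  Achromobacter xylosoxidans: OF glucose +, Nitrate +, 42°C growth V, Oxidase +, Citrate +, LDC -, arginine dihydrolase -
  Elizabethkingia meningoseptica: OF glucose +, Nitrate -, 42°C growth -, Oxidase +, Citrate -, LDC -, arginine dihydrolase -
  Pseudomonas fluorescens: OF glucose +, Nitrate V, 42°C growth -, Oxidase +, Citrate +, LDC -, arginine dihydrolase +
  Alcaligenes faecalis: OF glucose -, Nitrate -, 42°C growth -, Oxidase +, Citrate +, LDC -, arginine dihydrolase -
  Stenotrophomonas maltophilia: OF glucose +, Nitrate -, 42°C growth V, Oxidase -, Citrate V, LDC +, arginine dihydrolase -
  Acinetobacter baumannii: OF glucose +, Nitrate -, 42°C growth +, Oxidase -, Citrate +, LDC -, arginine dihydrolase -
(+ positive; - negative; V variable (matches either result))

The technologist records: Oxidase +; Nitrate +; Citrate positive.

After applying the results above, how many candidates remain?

4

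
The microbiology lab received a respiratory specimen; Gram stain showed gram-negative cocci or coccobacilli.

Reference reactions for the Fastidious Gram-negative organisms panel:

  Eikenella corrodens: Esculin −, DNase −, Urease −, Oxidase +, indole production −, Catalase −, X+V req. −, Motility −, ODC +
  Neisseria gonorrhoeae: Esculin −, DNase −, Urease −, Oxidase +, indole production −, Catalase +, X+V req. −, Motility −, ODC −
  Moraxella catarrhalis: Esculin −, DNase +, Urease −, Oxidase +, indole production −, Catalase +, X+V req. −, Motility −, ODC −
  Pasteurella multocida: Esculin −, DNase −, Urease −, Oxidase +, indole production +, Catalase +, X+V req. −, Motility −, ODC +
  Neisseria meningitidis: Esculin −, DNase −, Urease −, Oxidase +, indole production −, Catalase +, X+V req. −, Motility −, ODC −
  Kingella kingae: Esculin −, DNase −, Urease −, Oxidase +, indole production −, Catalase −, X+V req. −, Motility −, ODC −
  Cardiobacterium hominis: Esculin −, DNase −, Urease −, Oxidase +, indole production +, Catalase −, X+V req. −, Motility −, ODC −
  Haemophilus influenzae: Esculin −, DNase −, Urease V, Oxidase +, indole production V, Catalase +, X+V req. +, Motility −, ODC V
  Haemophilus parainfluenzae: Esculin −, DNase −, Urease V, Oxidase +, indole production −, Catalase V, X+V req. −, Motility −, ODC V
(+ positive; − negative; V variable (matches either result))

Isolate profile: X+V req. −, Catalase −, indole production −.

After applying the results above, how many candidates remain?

X+V req. −: excludes Haemophilus influenzae — 8 left.
Catalase −: excludes Neisseria gonorrhoeae, Moraxella catarrhalis, Pasteurella multocida, Neisseria meningitidis — 4 left.
indole production −: excludes Cardiobacterium hominis — 3 left.
Still consistent: Eikenella corrodens, Haemophilus parainfluenzae, Kingella kingae.

3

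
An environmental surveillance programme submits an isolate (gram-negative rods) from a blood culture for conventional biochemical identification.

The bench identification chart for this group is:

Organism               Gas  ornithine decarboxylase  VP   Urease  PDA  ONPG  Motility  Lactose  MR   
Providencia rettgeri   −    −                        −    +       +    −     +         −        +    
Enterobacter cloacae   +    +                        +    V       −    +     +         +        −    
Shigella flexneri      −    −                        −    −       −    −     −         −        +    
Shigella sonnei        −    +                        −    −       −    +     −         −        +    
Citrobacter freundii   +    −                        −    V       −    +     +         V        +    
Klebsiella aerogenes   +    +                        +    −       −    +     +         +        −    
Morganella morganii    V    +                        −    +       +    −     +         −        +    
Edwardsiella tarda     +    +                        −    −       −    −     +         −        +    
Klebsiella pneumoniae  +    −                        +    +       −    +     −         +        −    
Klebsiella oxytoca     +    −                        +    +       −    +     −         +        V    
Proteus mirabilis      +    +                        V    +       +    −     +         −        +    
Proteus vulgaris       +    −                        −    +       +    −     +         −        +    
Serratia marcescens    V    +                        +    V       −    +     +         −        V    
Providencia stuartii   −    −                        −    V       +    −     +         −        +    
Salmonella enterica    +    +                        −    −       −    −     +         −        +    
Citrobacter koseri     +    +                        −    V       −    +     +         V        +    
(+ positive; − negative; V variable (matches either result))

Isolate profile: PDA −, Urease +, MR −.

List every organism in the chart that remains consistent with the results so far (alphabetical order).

MR −: excludes 11 organisms — 5 left.
Urease +: excludes Klebsiella aerogenes — 4 left.
PDA −: all 4 remaining candidates are consistent.

Enterobacter cloacae, Klebsiella oxytoca, Klebsiella pneumoniae, Serratia marcescens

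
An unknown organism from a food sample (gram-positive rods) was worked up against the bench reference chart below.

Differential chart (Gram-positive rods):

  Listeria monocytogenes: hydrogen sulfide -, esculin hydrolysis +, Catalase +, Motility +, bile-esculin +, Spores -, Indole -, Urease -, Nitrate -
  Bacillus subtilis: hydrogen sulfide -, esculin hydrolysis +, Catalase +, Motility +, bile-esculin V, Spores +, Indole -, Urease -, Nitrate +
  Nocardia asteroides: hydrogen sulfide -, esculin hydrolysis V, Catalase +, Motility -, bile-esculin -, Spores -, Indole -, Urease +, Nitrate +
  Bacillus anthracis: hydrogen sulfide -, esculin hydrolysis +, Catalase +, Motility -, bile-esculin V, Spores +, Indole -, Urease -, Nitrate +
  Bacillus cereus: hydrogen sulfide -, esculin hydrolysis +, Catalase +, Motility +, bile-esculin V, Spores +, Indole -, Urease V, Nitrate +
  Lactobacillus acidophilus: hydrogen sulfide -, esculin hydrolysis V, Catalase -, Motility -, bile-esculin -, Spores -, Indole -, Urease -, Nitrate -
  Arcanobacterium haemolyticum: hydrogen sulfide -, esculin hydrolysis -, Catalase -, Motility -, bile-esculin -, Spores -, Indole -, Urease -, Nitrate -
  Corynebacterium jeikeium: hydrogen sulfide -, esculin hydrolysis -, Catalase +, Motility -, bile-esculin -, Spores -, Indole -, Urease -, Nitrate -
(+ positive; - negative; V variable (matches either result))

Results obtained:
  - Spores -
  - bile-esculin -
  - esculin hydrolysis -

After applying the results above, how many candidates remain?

4

esculin hydrolysis -: excludes Listeria monocytogenes, Bacillus subtilis, Bacillus anthracis, Bacillus cereus — 4 left.
Spores -: all 4 remaining candidates are consistent.
bile-esculin -: all 4 remaining candidates are consistent.
Still consistent: Arcanobacterium haemolyticum, Corynebacterium jeikeium, Lactobacillus acidophilus, Nocardia asteroides.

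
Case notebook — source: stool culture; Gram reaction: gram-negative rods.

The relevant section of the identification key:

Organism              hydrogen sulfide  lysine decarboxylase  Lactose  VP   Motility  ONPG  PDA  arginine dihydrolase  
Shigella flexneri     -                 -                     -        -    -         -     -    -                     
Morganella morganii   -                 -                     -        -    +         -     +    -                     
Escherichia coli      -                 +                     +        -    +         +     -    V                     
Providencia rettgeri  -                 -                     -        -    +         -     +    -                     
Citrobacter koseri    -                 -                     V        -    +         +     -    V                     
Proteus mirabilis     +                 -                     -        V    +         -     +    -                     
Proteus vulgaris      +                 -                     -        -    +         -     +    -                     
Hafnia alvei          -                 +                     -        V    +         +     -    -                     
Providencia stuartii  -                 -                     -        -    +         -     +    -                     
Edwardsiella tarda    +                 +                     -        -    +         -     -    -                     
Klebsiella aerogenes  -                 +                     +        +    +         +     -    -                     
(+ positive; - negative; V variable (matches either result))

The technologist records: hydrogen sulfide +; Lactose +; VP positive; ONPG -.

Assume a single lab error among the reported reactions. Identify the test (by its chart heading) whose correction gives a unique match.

Lactose

As reported, no row in the chart matches all 4 reactions.
Reversing Lactose (to -) → unique match: Proteus mirabilis.
Reversing ONPG → still no organism matches.
Reversing VP → still no organism matches.
Reversing hydrogen sulfide → still no organism matches.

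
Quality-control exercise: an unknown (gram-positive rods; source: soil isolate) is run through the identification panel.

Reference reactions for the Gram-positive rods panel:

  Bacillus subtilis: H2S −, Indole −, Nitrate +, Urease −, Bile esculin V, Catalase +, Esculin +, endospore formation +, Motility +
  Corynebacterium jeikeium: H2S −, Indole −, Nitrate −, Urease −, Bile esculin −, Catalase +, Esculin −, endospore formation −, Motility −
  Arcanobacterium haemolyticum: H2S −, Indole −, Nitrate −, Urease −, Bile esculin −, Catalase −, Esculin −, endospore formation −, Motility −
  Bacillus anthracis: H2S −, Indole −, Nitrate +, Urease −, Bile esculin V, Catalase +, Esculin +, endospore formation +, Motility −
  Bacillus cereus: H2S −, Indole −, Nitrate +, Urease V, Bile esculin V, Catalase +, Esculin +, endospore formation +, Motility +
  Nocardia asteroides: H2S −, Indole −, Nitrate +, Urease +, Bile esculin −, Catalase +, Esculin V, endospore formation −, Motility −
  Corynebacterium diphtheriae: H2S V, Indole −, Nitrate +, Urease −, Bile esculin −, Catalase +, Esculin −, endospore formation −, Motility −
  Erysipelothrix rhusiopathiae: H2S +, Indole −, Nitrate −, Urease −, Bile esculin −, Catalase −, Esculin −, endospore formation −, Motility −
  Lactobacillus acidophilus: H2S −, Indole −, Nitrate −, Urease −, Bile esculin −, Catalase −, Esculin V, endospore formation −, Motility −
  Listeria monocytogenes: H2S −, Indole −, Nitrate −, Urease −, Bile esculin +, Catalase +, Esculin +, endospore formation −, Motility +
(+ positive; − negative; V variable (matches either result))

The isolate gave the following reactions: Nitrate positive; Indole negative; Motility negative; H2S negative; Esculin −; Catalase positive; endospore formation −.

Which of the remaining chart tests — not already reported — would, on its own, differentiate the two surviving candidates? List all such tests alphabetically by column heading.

Urease

Indole −: all 10 remaining candidates are consistent.
endospore formation −: excludes Bacillus subtilis, Bacillus anthracis, Bacillus cereus — 7 left.
Catalase +: excludes Arcanobacterium haemolyticum, Erysipelothrix rhusiopathiae, Lactobacillus acidophilus — 4 left.
H2S −: all 4 remaining candidates are consistent.
Motility −: excludes Listeria monocytogenes — 3 left.
Esculin −: all 3 remaining candidates are consistent.
Nitrate +: excludes Corynebacterium jeikeium — 2 left.
Two candidates remain: Corynebacterium diphtheriae and Nocardia asteroides.
  Urease: Corynebacterium diphtheriae −, Nocardia asteroides + — discriminates.
  Bile esculin: − vs − — same for both, does not separate.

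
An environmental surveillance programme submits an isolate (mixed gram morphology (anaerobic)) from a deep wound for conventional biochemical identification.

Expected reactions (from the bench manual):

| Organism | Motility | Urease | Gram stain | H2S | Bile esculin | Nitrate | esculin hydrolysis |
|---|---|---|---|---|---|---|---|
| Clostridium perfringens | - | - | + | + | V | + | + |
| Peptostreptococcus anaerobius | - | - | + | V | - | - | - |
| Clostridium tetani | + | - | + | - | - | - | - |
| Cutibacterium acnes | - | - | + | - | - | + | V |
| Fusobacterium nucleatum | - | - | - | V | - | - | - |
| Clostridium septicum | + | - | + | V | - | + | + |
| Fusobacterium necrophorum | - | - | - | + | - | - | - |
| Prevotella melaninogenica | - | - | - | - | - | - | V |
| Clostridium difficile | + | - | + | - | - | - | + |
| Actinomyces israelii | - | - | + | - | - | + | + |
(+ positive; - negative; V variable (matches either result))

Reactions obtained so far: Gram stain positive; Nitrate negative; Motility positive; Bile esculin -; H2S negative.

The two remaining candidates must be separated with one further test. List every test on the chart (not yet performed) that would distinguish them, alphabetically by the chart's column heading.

esculin hydrolysis

Bile esculin -: all 10 remaining candidates are consistent.
Motility +: excludes 7 organisms — 3 left.
Gram stain +: all 3 remaining candidates are consistent.
H2S -: all 3 remaining candidates are consistent.
Nitrate -: excludes Clostridium septicum — 2 left.
Two candidates remain: Clostridium difficile and Clostridium tetani.
  Urease: - vs - — same for both, does not separate.
  esculin hydrolysis: Clostridium difficile +, Clostridium tetani - — discriminates.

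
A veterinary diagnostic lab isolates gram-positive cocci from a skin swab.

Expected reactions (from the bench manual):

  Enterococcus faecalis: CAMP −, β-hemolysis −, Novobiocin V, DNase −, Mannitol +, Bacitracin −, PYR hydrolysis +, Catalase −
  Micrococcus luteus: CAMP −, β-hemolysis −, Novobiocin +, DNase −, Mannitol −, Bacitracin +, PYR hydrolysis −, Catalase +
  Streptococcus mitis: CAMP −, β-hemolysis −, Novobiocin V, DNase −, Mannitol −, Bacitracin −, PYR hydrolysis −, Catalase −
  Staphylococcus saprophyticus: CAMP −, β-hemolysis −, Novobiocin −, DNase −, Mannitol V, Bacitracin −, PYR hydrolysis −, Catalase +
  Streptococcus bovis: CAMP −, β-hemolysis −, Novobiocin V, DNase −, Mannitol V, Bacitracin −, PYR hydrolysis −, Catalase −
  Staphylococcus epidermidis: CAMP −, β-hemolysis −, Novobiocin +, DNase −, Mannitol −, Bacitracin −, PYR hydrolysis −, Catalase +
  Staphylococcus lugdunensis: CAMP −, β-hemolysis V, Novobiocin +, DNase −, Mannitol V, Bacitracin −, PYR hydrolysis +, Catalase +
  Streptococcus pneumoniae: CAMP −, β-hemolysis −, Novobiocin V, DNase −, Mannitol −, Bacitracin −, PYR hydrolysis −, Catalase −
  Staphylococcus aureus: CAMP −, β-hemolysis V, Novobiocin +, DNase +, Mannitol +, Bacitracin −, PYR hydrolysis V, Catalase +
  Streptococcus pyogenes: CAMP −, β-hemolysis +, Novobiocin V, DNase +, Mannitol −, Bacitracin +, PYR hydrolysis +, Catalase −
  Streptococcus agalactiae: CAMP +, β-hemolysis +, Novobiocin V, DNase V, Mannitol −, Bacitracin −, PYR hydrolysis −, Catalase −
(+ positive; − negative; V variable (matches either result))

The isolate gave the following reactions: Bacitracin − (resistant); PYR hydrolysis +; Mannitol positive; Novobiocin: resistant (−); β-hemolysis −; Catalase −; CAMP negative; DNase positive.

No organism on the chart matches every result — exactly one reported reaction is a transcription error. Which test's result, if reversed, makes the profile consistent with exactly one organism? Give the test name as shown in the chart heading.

DNase

As reported, no row in the chart matches all 8 reactions.
Reversing CAMP → still no organism matches.
Reversing Mannitol → still no organism matches.
Reversing Novobiocin → still no organism matches.
Reversing β-hemolysis → still no organism matches.
Reversing PYR hydrolysis → still no organism matches.
Reversing Catalase → still no organism matches.
Reversing DNase (to −) → unique match: Enterococcus faecalis.
Reversing Bacitracin → still no organism matches.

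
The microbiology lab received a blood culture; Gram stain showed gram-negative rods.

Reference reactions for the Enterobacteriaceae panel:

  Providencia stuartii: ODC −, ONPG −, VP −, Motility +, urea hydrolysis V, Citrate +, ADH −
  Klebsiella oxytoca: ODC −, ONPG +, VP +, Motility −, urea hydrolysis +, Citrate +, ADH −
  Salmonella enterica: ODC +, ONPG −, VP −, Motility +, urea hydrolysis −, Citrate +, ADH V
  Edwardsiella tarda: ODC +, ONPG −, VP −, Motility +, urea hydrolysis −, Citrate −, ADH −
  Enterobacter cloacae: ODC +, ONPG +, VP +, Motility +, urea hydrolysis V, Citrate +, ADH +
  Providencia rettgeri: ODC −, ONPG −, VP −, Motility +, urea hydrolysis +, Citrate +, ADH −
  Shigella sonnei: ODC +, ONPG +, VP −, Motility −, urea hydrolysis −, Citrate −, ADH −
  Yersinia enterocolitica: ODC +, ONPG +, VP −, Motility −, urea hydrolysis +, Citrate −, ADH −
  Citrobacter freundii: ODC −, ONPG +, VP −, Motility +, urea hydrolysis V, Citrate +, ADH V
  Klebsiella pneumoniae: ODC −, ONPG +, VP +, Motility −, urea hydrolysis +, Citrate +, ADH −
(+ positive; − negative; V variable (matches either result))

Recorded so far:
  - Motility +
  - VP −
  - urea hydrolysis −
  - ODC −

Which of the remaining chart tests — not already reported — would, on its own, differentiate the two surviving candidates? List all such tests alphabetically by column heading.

VP −: excludes Klebsiella oxytoca, Enterobacter cloacae, Klebsiella pneumoniae — 7 left.
ODC −: excludes Salmonella enterica, Edwardsiella tarda, Shigella sonnei, Yersinia enterocolitica — 3 left.
Motility +: all 3 remaining candidates are consistent.
urea hydrolysis −: excludes Providencia rettgeri — 2 left.
Two candidates remain: Citrobacter freundii and Providencia stuartii.
  ONPG: Citrobacter freundii +, Providencia stuartii − — discriminates.
  Citrate: + vs + — same for both, does not separate.
  ADH: V vs − — variable for at least one, does not separate.

ONPG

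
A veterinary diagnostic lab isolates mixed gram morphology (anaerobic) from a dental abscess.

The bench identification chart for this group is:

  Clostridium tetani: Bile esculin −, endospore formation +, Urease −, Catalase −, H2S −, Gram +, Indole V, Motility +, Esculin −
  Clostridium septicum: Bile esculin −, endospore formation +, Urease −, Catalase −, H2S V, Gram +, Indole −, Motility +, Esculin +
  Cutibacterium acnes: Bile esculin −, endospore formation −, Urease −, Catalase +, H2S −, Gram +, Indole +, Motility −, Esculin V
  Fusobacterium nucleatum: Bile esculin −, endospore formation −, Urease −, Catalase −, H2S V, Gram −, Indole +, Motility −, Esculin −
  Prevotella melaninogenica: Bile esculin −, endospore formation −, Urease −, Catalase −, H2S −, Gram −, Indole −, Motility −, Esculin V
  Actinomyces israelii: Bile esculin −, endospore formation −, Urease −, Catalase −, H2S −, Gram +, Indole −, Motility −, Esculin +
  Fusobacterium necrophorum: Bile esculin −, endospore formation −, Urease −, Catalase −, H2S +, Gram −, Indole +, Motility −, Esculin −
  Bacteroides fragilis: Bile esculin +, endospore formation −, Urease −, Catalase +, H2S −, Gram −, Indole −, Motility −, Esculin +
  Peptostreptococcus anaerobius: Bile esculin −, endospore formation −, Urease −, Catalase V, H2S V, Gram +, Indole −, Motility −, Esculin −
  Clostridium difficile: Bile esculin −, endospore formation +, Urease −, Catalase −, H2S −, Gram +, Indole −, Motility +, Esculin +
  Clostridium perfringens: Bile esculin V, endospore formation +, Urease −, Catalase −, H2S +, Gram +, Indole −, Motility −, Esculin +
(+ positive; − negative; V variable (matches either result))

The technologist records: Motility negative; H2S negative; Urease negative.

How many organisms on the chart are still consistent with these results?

H2S −: excludes Fusobacterium necrophorum, Clostridium perfringens — 9 left.
Motility −: excludes Clostridium tetani, Clostridium septicum, Clostridium difficile — 6 left.
Urease −: all 6 remaining candidates are consistent.
Still consistent: Actinomyces israelii, Bacteroides fragilis, Cutibacterium acnes, Fusobacterium nucleatum, Peptostreptococcus anaerobius, Prevotella melaninogenica.

6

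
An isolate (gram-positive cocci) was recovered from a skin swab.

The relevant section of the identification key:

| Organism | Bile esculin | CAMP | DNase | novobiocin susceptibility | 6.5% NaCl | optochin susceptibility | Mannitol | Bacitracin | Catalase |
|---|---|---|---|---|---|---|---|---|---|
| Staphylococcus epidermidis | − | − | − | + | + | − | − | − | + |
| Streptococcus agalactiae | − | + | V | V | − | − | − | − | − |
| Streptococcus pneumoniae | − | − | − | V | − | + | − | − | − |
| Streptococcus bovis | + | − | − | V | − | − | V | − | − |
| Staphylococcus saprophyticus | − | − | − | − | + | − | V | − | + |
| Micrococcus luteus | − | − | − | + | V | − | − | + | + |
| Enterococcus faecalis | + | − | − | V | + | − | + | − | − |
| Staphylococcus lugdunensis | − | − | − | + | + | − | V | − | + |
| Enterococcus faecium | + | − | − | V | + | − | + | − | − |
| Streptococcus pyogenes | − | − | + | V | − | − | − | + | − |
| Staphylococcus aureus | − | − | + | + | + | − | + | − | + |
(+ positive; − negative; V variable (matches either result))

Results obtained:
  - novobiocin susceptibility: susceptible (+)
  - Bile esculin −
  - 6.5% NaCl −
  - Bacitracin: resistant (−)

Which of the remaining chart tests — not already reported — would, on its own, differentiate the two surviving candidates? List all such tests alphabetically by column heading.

Bacitracin −: excludes Micrococcus luteus, Streptococcus pyogenes — 9 left.
Bile esculin −: excludes Streptococcus bovis, Enterococcus faecalis, Enterococcus faecium — 6 left.
novobiocin susceptibility +: excludes Staphylococcus saprophyticus — 5 left.
6.5% NaCl −: excludes Staphylococcus epidermidis, Staphylococcus lugdunensis, Staphylococcus aureus — 2 left.
Two candidates remain: Streptococcus agalactiae and Streptococcus pneumoniae.
  CAMP: Streptococcus agalactiae +, Streptococcus pneumoniae − — discriminates.
  DNase: V vs − — variable for at least one, does not separate.
  optochin susceptibility: Streptococcus agalactiae −, Streptococcus pneumoniae + — discriminates.
  Mannitol: − vs − — same for both, does not separate.
  Catalase: − vs − — same for both, does not separate.

CAMP, optochin susceptibility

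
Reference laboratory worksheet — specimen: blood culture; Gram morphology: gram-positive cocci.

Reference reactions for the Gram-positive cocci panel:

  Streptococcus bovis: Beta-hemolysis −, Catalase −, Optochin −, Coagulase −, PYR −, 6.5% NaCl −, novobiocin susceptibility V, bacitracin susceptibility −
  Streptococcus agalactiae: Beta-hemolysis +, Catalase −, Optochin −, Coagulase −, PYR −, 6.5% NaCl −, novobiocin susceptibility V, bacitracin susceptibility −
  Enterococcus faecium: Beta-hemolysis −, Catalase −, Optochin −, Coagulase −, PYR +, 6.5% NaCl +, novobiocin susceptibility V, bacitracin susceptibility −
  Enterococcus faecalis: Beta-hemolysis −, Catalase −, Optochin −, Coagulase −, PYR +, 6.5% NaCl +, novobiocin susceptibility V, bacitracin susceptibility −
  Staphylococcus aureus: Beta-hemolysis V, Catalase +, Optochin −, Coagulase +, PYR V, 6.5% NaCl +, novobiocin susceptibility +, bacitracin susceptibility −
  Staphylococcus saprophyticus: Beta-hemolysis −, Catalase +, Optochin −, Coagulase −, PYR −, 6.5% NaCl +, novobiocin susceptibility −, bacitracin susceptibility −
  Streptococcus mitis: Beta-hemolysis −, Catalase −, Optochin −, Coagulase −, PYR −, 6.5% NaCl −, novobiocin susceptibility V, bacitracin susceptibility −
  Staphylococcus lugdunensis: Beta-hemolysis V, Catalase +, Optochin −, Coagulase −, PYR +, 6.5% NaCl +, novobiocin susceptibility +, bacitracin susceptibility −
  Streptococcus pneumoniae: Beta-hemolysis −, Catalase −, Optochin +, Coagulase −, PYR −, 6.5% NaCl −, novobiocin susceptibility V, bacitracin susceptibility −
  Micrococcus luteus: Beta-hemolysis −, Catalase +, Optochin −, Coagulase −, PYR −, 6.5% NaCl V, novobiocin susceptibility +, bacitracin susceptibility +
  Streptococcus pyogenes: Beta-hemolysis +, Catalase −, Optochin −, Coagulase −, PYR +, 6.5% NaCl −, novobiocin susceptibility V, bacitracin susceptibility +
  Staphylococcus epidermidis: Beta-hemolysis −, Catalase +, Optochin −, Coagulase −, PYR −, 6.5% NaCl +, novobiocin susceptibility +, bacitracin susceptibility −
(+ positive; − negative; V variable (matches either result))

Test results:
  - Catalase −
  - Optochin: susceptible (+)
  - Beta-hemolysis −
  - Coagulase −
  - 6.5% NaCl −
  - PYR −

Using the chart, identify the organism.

Catalase −: excludes 5 organisms — 7 left.
6.5% NaCl −: excludes Enterococcus faecium, Enterococcus faecalis — 5 left.
Optochin +: excludes Streptococcus bovis, Streptococcus agalactiae, Streptococcus mitis, Streptococcus pyogenes — 1 left.
PYR −: the one remaining candidate is consistent.
Coagulase −: the one remaining candidate is consistent.
Beta-hemolysis −: the one remaining candidate is consistent.

Streptococcus pneumoniae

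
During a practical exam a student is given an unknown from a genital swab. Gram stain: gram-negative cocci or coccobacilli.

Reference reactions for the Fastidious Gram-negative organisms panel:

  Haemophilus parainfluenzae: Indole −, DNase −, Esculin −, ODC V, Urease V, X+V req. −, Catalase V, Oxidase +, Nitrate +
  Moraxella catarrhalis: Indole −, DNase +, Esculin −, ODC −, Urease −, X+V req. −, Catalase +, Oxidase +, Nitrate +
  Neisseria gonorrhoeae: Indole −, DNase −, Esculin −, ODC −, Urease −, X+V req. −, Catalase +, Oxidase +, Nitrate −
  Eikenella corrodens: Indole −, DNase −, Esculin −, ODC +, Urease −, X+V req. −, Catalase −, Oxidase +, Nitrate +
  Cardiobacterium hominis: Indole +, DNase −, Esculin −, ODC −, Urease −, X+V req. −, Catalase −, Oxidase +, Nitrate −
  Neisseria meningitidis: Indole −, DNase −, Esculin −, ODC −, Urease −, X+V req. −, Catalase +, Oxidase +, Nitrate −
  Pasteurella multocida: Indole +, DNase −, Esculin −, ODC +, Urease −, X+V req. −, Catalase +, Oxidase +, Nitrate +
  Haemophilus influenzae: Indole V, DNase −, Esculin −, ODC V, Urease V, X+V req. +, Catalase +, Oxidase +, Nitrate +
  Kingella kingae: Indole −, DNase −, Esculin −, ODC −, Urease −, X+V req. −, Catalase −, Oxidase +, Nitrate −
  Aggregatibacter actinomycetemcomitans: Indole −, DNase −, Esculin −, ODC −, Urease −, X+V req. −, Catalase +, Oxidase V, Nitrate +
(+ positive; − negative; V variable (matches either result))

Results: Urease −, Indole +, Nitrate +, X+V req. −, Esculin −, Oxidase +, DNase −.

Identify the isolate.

Pasteurella multocida

Nitrate +: excludes Neisseria gonorrhoeae, Cardiobacterium hominis, Neisseria meningitidis, Kingella kingae — 6 left.
Esculin −: all 6 remaining candidates are consistent.
Urease −: all 6 remaining candidates are consistent.
DNase −: excludes Moraxella catarrhalis — 5 left.
X+V req. −: excludes Haemophilus influenzae — 4 left.
Oxidase +: all 4 remaining candidates are consistent.
Indole +: excludes Haemophilus parainfluenzae, Eikenella corrodens, Aggregatibacter actinomycetemcomitans — 1 left.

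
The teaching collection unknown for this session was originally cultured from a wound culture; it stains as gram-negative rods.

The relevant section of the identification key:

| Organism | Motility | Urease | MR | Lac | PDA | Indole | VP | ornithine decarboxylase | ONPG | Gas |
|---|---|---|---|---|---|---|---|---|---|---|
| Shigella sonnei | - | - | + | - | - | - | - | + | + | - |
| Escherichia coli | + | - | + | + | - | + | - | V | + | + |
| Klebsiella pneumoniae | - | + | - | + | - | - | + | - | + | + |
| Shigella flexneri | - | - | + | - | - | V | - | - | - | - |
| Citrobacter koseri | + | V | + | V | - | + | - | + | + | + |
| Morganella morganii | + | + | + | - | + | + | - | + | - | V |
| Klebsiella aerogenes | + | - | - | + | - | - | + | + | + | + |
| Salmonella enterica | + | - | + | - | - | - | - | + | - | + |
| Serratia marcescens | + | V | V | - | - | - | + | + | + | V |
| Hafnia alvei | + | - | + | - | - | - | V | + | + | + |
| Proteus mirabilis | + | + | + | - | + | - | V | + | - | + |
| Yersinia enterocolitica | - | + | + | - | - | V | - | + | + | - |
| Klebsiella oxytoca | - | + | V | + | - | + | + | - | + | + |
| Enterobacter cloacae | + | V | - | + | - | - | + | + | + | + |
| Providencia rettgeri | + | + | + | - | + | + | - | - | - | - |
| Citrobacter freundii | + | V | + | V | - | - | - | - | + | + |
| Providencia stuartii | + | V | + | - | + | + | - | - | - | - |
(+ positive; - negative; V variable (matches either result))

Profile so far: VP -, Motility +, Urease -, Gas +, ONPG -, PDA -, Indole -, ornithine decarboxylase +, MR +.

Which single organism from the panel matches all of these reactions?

ornithine decarboxylase +: excludes 6 organisms — 11 left.
PDA -: excludes Morganella morganii, Proteus mirabilis — 9 left.
Indole -: excludes Escherichia coli, Citrobacter koseri — 7 left.
VP -: excludes Klebsiella aerogenes, Serratia marcescens, Enterobacter cloacae — 4 left.
MR +: all 4 remaining candidates are consistent.
Gas +: excludes Shigella sonnei, Yersinia enterocolitica — 2 left.
Motility +: all 2 remaining candidates are consistent.
Urease -: all 2 remaining candidates are consistent.
ONPG -: excludes Hafnia alvei — 1 left.

Salmonella enterica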